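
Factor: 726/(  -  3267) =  - 2^1*3^ ( - 2 )= - 2/9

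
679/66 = 10  +  19/66 = 10.29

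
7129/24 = 297 +1/24 = 297.04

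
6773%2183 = 224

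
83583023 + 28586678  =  112169701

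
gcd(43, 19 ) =1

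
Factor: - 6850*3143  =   - 21529550  =  - 2^1*5^2*7^1*137^1 * 449^1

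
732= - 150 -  - 882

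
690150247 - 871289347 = -181139100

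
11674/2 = 5837=5837.00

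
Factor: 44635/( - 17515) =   -  31^( - 1)*79^1 = -79/31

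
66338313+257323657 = 323661970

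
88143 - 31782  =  56361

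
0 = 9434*0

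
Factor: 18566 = 2^1*9283^1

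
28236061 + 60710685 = 88946746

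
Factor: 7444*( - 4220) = - 2^4*5^1 *211^1 * 1861^1 = -31413680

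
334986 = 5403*62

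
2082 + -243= 1839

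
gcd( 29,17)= 1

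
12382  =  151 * 82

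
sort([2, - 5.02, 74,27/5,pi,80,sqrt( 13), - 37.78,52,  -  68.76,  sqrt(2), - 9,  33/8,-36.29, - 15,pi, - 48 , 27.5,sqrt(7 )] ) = [ - 68.76,-48,-37.78, - 36.29, -15, - 9, - 5.02, sqrt( 2 ), 2,  sqrt(7 ), pi,pi , sqrt( 13 ),33/8, 27/5, 27.5,52,74,80 ] 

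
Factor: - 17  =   - 17^1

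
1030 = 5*206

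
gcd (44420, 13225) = 5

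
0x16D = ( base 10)365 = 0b101101101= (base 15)195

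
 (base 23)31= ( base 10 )70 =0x46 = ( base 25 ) 2k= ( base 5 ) 240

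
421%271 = 150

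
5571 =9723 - 4152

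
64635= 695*93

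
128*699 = 89472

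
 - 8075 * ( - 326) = 2632450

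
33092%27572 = 5520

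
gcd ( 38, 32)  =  2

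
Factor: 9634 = 2^1*4817^1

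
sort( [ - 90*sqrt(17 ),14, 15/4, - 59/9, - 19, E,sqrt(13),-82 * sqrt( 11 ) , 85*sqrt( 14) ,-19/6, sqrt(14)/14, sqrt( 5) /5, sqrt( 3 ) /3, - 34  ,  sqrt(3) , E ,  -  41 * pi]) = [ - 90*sqrt(17), - 82*sqrt(11 ) , - 41*pi, - 34, - 19, - 59/9,  -  19/6,sqrt(14 ) /14, sqrt(5 )/5, sqrt( 3)/3,sqrt(3 ), E,E,sqrt(13 ), 15/4 , 14, 85*sqrt( 14)]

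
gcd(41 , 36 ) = 1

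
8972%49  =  5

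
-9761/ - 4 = 2440 + 1/4= 2440.25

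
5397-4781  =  616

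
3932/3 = 1310 + 2/3 = 1310.67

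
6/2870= 3/1435= 0.00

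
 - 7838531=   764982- 8603513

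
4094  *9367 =38348498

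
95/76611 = 95/76611 = 0.00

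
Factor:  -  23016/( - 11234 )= 84/41 =2^2  *  3^1*7^1*41^(-1 )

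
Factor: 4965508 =2^2*1241377^1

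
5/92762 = 5/92762 = 0.00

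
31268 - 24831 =6437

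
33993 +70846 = 104839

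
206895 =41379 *5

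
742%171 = 58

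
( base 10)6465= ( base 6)45533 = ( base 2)1100101000001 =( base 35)59P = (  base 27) 8nc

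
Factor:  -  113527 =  - 107^1* 1061^1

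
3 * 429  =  1287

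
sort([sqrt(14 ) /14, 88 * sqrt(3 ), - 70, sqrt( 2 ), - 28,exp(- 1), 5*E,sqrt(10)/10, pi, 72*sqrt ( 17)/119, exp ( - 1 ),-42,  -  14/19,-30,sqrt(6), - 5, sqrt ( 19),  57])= [ - 70, - 42, - 30, - 28, - 5, - 14/19, sqrt( 14)/14, sqrt( 10) /10, exp( - 1) , exp( - 1), sqrt (2) , sqrt(6 ),72*sqrt( 17 ) /119, pi,sqrt(19 ), 5 *E , 57 , 88*sqrt( 3 )]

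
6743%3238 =267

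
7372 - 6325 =1047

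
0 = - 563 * 0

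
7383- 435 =6948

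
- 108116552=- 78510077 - 29606475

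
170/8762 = 85/4381 = 0.02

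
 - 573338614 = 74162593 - 647501207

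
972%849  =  123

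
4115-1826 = 2289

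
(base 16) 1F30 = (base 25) cj9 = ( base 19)1324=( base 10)7984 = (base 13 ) 3832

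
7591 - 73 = 7518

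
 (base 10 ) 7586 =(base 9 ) 11358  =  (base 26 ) B5K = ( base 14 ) 2A9C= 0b1110110100010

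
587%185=32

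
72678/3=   24226 = 24226.00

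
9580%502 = 42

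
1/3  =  1/3 = 0.33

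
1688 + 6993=8681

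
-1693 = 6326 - 8019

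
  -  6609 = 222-6831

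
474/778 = 237/389 = 0.61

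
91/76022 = 91/76022  =  0.00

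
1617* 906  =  1465002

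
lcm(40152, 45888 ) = 321216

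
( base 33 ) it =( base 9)762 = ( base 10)623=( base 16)26F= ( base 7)1550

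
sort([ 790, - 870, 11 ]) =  [ - 870, 11, 790]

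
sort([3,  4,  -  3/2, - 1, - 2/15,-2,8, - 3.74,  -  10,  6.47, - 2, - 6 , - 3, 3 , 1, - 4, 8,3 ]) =[-10,-6,-4, - 3.74,  -  3, - 2 , - 2, - 3/2,  -  1,  -  2/15,1,3,3 , 3 , 4,  6.47,8,  8]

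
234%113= 8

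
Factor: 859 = 859^1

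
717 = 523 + 194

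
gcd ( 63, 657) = 9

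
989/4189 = 989/4189 = 0.24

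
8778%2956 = 2866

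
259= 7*37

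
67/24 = 67/24 = 2.79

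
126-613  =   - 487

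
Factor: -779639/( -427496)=2^( -3 )*7^3 * 2273^1*53437^ ( - 1)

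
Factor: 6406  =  2^1*3203^1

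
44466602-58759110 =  - 14292508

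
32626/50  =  652  +  13/25 = 652.52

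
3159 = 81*39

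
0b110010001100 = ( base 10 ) 3212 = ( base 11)2460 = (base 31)3AJ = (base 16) C8C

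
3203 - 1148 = 2055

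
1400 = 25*56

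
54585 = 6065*9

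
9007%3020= 2967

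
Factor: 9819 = 3^2*1091^1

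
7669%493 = 274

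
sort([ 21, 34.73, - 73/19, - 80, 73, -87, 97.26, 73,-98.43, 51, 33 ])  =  [ - 98.43, - 87, - 80, - 73/19, 21, 33,34.73,51,73, 73, 97.26]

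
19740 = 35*564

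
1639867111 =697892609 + 941974502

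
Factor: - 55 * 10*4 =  - 2^3*5^2*11^1 = - 2200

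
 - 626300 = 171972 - 798272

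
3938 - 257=3681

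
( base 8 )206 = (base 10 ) 134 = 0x86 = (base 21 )68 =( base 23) 5J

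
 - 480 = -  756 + 276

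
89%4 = 1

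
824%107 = 75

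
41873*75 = 3140475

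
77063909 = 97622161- 20558252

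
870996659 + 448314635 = 1319311294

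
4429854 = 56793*78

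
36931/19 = 36931/19 = 1943.74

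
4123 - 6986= - 2863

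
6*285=1710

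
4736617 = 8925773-4189156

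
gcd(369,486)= 9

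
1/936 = 1/936=   0.00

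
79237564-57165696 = 22071868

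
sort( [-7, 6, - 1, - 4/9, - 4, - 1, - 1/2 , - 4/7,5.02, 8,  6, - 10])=[ - 10, -7,-4, - 1, - 1, - 4/7, - 1/2 , - 4/9, 5.02,6 , 6,8 ]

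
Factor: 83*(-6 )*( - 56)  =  2^4 *3^1*7^1*83^1 = 27888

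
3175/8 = 3175/8 = 396.88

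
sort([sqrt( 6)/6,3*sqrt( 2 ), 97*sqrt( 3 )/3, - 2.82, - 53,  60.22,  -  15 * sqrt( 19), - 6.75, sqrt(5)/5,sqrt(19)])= [ - 15*sqrt( 19) , - 53, - 6.75,-2.82,  sqrt( 6)/6,sqrt(5 )/5,3*sqrt( 2),sqrt( 19 ) , 97*sqrt( 3 ) /3,60.22 ] 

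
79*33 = 2607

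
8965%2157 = 337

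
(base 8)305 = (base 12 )145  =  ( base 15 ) d2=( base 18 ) ah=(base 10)197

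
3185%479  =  311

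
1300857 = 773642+527215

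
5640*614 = 3462960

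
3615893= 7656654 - 4040761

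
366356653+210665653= 577022306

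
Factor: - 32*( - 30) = 2^6*3^1*5^1  =  960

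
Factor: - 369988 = -2^2*17^1*5441^1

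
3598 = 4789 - 1191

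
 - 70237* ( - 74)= 5197538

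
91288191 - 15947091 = 75341100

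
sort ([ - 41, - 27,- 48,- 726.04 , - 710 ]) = [ - 726.04, - 710,  -  48 ,- 41, - 27]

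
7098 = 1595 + 5503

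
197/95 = 2 + 7/95=2.07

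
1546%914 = 632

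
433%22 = 15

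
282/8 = 141/4 = 35.25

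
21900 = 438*50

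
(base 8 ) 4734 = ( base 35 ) 224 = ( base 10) 2524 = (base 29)301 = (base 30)2O4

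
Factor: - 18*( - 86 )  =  1548 = 2^2*3^2 * 43^1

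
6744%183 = 156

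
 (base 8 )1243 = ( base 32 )l3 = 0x2a3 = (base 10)675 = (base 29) n8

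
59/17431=59/17431 = 0.00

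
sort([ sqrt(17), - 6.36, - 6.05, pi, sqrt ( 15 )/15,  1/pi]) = [-6.36, - 6.05, sqrt (15 ) /15,  1/pi, pi,sqrt(17)]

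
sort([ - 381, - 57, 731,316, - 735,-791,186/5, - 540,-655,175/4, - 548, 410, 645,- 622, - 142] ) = [ - 791,-735,-655, - 622, - 548, - 540, - 381, - 142, - 57, 186/5, 175/4, 316, 410, 645 , 731 ]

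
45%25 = 20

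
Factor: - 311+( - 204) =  - 515 = - 5^1*103^1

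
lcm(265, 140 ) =7420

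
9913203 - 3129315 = 6783888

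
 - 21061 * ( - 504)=10614744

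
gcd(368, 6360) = 8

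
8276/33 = 250 + 26/33 = 250.79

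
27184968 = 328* 82881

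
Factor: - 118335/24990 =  - 2^ ( - 1)*7^1*17^(-1)*23^1 = - 161/34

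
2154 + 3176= 5330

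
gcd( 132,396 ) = 132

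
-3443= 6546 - 9989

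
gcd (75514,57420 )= 2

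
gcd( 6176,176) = 16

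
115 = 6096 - 5981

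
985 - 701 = 284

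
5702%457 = 218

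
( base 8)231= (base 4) 2121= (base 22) 6L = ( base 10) 153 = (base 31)4t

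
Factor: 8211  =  3^1*7^1 * 17^1  *  23^1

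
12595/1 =12595 = 12595.00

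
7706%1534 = 36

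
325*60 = 19500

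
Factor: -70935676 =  - 2^2*7^1*2533417^1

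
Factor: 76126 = 2^1*17^1*2239^1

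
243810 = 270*903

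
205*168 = 34440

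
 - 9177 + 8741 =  - 436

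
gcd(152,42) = 2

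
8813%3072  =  2669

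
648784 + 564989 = 1213773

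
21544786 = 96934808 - 75390022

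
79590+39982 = 119572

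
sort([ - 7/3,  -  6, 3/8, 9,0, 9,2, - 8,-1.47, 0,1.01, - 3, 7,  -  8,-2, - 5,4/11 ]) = [ - 8, - 8, - 6, - 5, - 3, - 7/3,  -  2,  -  1.47,0, 0,4/11,3/8,1.01 , 2,7, 9,9]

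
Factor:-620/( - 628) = 155/157  =  5^1*31^1*157^( - 1)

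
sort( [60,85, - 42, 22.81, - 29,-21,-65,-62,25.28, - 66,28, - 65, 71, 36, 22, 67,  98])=[ - 66, - 65, - 65,-62 ,  -  42, - 29, - 21,22, 22.81, 25.28, 28, 36 , 60,  67, 71,  85, 98 ]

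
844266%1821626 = 844266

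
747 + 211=958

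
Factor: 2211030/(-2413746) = - 5^1*19^1*431^1*44699^( - 1)= - 40945/44699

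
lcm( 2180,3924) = 19620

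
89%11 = 1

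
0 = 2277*0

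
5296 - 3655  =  1641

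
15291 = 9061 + 6230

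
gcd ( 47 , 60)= 1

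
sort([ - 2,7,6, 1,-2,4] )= [ - 2, - 2, 1, 4,6,7]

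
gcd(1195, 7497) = 1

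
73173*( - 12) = - 878076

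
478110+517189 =995299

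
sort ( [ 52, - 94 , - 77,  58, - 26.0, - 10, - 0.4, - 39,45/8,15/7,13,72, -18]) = [ - 94, - 77, - 39, - 26.0, - 18,  -  10, - 0.4, 15/7, 45/8,13,  52, 58,72]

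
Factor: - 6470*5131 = -33197570= - 2^1 *5^1* 7^1*647^1*733^1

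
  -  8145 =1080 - 9225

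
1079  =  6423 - 5344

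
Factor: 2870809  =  43^1*66763^1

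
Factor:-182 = -2^1*7^1*13^1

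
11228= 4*2807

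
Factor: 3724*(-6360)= - 2^5*3^1*5^1*7^2*19^1* 53^1 =- 23684640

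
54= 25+29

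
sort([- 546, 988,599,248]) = [  -  546,248, 599 , 988]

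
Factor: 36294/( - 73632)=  - 2^ ( - 4 )*13^( - 1)*23^1* 59^( - 1)*263^1= - 6049/12272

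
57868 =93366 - 35498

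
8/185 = 8/185 = 0.04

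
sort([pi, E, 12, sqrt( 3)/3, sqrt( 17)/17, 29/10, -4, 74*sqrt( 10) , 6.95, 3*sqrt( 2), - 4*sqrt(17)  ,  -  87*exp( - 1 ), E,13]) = [ - 87 *exp( - 1), - 4*sqrt(17),-4,sqrt( 17 ) /17, sqrt (3 )/3,E,E,29/10, pi, 3*sqrt(2),6.95,12, 13,  74*sqrt ( 10)]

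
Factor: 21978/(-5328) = - 2^ ( - 3 )*3^1*11^1 = -33/8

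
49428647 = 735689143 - 686260496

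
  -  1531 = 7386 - 8917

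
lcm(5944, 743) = 5944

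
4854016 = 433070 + 4420946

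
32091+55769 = 87860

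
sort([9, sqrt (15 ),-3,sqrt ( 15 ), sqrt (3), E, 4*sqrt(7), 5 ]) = [ - 3, sqrt (3), E,sqrt ( 15), sqrt(15),5, 9, 4* sqrt(7 ) ] 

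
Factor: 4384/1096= 2^2 = 4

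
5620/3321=5620/3321 =1.69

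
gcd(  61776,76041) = 9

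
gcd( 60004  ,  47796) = 28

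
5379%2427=525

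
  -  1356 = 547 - 1903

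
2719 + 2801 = 5520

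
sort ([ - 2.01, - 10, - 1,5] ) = [ -10, -2.01, - 1,5]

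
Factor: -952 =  - 2^3*7^1 * 17^1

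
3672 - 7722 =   -  4050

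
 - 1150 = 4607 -5757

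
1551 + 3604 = 5155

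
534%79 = 60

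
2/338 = 1/169 = 0.01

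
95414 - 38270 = 57144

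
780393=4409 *177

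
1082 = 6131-5049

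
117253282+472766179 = 590019461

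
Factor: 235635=3^1*5^1 * 23^1*683^1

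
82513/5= 82513/5 =16502.60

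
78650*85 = 6685250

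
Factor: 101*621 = 3^3*23^1  *  101^1=62721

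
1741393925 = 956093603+785300322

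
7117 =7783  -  666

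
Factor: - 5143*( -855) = 4397265 = 3^2 * 5^1*19^1*37^1*139^1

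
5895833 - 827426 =5068407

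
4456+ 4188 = 8644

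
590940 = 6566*90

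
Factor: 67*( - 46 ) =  - 3082 = - 2^1*23^1*67^1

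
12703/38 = 12703/38 = 334.29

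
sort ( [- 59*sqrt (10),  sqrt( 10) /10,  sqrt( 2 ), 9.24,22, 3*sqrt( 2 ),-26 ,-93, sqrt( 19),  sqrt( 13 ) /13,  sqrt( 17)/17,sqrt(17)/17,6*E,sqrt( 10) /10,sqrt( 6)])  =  [- 59*sqrt(10 ), - 93, -26 , sqrt (17)/17, sqrt( 17)/17,sqrt ( 13) /13,sqrt( 10)/10,sqrt(10 ) /10 , sqrt( 2 ),  sqrt( 6), 3*sqrt(2), sqrt( 19), 9.24,6*E,22] 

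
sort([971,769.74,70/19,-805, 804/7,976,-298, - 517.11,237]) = [ - 805, - 517.11,-298,  70/19 , 804/7,237,769.74,971,976 ] 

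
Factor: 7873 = 7873^1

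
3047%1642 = 1405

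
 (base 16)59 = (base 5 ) 324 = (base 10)89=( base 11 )81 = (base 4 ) 1121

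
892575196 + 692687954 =1585263150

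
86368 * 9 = 777312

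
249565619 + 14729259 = 264294878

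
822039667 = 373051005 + 448988662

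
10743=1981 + 8762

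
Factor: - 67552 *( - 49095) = 3316465440 = 2^5* 3^2*5^1 *1091^1*2111^1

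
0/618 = 0= 0.00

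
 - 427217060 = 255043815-682260875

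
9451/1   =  9451 = 9451.00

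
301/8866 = 301/8866 = 0.03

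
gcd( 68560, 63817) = 1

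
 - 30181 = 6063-36244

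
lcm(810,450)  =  4050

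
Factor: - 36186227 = -7^1*11^1 * 53^1*8867^1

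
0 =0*8646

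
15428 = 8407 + 7021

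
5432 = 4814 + 618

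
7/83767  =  7/83767=   0.00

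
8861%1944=1085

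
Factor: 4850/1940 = 5/2 = 2^( - 1)*5^1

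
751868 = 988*761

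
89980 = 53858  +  36122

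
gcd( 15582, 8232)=294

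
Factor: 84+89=173^1 = 173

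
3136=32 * 98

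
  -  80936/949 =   -  80936/949 = - 85.29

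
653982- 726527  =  -72545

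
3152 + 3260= 6412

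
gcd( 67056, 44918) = 2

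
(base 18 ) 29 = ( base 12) 39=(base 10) 45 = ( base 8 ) 55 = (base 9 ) 50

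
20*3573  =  71460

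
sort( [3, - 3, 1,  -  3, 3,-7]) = [ - 7, - 3,  -  3,  1, 3,3]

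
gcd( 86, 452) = 2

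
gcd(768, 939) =3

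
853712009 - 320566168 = 533145841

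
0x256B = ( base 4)2111223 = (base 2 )10010101101011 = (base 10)9579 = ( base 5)301304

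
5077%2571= 2506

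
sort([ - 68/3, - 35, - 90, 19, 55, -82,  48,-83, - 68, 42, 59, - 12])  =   [ - 90 , - 83, - 82, - 68,-35, - 68/3, -12, 19,42, 48, 55, 59 ] 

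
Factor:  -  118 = -2^1*59^1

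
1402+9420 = 10822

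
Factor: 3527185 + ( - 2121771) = 1405414 = 2^1*702707^1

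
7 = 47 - 40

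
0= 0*26330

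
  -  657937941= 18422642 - 676360583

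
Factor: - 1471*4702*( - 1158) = 2^2 *3^1 * 193^1*1471^1* 2351^1 = 8009471436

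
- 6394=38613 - 45007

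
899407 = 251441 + 647966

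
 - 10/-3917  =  10/3917=0.00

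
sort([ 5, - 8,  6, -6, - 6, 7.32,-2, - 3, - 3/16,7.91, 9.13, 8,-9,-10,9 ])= [  -  10, -9, - 8, - 6,-6, - 3, - 2,  -  3/16, 5 , 6, 7.32, 7.91,  8,9, 9.13 ] 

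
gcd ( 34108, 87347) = 1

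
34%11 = 1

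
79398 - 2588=76810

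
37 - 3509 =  - 3472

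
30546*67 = 2046582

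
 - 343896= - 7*49128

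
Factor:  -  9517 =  - 31^1 * 307^1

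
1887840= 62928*30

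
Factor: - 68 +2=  - 66 = -2^1 * 3^1*11^1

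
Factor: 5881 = 5881^1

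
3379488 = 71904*47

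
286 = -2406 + 2692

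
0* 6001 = 0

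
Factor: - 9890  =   - 2^1*5^1*23^1*43^1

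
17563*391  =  6867133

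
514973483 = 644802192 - 129828709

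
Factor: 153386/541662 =3^( - 1)*11^( - 1) * 29^(-1) * 271^1 =271/957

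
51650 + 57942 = 109592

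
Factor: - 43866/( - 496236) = 7311/82706 = 2^( - 1 )*3^1*13^( - 1 )*2437^1 * 3181^( - 1)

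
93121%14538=5893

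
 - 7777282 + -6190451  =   - 13967733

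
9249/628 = 9249/628  =  14.73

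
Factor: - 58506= - 2^1*3^1*7^2*199^1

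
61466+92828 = 154294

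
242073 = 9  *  26897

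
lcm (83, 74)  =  6142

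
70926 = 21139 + 49787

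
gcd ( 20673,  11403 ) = 9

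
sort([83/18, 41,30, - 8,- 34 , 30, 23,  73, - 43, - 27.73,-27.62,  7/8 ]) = [ - 43,-34, - 27.73,- 27.62,-8 , 7/8 , 83/18, 23, 30, 30 , 41,  73]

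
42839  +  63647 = 106486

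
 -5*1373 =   -  6865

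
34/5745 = 34/5745  =  0.01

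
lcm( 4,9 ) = 36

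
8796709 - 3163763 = 5632946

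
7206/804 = 1201/134 = 8.96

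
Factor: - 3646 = - 2^1*1823^1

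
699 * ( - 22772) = -15917628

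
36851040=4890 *7536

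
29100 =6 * 4850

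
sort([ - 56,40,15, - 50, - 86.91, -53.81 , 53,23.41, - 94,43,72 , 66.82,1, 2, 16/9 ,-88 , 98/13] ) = [ - 94, -88 ,-86.91, - 56  ,-53.81,- 50,1,16/9, 2,98/13,15,23.41,40 , 43,53,  66.82 , 72]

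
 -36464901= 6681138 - 43146039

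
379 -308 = 71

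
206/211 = 206/211 = 0.98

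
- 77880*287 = - 22351560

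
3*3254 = 9762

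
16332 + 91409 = 107741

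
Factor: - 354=-2^1 * 3^1 * 59^1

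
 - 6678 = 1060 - 7738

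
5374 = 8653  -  3279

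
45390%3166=1066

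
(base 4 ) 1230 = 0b1101100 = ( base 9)130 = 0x6c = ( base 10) 108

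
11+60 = 71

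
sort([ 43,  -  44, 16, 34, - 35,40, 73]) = [ - 44,-35,16,  34, 40, 43,73]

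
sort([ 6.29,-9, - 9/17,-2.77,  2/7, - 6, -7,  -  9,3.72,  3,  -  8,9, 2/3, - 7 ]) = [  -  9, - 9, - 8, - 7, - 7, - 6, - 2.77, - 9/17,2/7, 2/3,3, 3.72, 6.29,9 ]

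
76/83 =76/83 = 0.92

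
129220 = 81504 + 47716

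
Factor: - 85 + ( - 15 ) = -100 = -2^2*5^2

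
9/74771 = 9/74771=0.00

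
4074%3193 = 881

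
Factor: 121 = 11^2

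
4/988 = 1/247 = 0.00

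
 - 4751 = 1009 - 5760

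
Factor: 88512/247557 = 64/179 =2^6*179^( - 1 )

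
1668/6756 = 139/563 = 0.25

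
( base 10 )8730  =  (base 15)28c0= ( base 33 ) 80i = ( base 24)F3I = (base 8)21032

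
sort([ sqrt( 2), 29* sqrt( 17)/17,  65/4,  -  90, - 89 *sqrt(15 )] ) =[ - 89 * sqrt(15 ),  -  90, sqrt( 2),  29*sqrt( 17 ) /17, 65/4]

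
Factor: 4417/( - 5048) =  - 2^(-3 )*7^1 = - 7/8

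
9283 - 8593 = 690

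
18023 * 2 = 36046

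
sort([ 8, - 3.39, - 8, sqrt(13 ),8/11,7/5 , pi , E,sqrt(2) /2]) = [ -8,-3.39,sqrt(2)/2,8/11, 7/5, E,pi, sqrt(13 ),8 ]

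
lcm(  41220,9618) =288540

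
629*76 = 47804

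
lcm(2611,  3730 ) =26110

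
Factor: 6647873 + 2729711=2^4*367^1*1597^1 = 9377584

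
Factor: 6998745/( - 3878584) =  - 2^( - 3)*3^1*5^1*13^1 *17^( - 1)*19^( - 1) * 79^( - 1)*1889^1= - 368355/204136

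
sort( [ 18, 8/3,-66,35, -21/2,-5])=[-66,- 21/2,  -  5,8/3,18, 35] 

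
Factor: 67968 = 2^7*3^2*59^1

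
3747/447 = 1249/149 = 8.38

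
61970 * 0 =0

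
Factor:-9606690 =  - 2^1*3^2*5^1*173^1*617^1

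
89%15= 14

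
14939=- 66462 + 81401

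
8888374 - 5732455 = 3155919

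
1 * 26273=26273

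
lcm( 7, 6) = 42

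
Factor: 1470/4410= 1/3 = 3^( - 1 )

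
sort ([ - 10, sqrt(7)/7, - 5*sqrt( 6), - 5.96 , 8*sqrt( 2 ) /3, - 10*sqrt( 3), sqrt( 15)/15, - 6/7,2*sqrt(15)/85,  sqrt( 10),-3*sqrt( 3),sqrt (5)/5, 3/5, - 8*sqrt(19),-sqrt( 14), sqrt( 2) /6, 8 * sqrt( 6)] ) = [ - 8*sqrt( 19), - 10 * sqrt( 3 ), - 5*sqrt( 6), - 10, - 5.96,  -  3*sqrt (3), - sqrt( 14),-6/7,2 * sqrt( 15)/85,sqrt( 2)/6, sqrt( 15)/15,  sqrt( 7)/7,sqrt(5 ) /5, 3/5, sqrt( 10),8*sqrt( 2)/3,8*sqrt( 6)] 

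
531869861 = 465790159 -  -66079702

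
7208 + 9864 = 17072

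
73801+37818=111619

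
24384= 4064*6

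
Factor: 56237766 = 2^1*3^1 * 13^1*720997^1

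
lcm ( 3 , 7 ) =21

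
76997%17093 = 8625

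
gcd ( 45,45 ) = 45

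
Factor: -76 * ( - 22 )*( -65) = -108680 = - 2^3*5^1*11^1*13^1*19^1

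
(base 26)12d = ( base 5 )10431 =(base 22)1BF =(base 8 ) 1345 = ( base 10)741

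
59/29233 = 59/29233 = 0.00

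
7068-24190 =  - 17122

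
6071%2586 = 899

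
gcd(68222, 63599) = 1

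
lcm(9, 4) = 36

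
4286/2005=4286/2005   =  2.14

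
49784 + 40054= 89838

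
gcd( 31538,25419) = 1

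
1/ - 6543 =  - 1/6543 = - 0.00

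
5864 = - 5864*(  -  1)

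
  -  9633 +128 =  - 9505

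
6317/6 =6317/6 = 1052.83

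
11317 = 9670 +1647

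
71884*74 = 5319416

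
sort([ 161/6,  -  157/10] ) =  [ - 157/10,  161/6 ] 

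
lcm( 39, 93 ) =1209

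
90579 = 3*30193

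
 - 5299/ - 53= 5299/53 =99.98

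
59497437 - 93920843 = -34423406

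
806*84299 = 67944994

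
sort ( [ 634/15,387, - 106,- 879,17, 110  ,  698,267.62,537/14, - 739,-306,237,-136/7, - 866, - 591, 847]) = [ - 879,-866, - 739, - 591, - 306,-106, - 136/7, 17,537/14,634/15 , 110,237,267.62, 387, 698 , 847 ] 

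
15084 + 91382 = 106466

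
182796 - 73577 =109219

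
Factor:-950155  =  -5^1*190031^1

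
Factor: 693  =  3^2*7^1*11^1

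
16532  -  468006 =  - 451474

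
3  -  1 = 2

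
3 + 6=9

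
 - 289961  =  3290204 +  - 3580165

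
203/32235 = 29/4605=0.01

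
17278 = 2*8639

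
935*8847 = 8271945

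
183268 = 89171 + 94097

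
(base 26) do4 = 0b10010011001000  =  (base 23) hi9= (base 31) 9on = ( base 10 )9416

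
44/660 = 1/15=0.07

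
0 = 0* 567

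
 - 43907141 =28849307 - 72756448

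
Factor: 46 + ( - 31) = 3^1*5^1 = 15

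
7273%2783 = 1707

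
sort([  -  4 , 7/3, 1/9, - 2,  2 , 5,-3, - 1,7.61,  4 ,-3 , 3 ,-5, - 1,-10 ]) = [ - 10,- 5,-4, - 3, - 3 ,  -  2,- 1 ,- 1,1/9 , 2,7/3, 3, 4,5,7.61 ]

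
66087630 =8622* 7665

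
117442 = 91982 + 25460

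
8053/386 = 20 + 333/386 = 20.86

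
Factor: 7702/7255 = 2^1*5^( - 1 )*1451^( - 1)*3851^1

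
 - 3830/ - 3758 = 1915/1879 =1.02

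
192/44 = 4 + 4/11 = 4.36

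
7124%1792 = 1748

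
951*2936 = 2792136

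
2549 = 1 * 2549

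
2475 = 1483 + 992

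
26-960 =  - 934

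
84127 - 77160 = 6967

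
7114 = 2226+4888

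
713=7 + 706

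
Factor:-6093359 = -479^1  *12721^1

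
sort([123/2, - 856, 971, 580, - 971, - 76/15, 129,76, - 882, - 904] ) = [ - 971, -904,- 882 , - 856,  -  76/15,123/2,76,129 , 580,971]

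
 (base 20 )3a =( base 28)2e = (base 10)70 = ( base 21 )37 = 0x46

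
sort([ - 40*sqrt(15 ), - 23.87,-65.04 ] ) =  [-40*sqrt(15 ) , - 65.04, - 23.87 ] 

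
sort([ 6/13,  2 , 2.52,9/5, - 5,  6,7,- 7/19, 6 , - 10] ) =[-10, - 5 ,- 7/19,6/13,9/5,2,2.52, 6,  6,7]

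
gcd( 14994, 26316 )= 306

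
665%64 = 25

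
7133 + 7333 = 14466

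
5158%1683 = 109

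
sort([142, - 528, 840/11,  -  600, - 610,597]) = [ - 610,-600,- 528,840/11,142,597 ] 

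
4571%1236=863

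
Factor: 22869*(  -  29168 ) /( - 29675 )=2^4*3^3* 5^ ( - 2 )* 7^1*11^2*1187^( - 1)*1823^1 =667042992/29675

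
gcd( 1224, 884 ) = 68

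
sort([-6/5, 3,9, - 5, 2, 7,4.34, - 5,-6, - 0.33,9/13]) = [ - 6,-5, - 5, - 6/5, - 0.33,9/13 , 2,3, 4.34,  7,9]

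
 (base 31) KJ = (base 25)10E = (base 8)1177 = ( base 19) 1EC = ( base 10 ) 639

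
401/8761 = 401/8761= 0.05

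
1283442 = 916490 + 366952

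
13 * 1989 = 25857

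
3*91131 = 273393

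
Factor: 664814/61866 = 3^( - 2 )*7^(-1 )*677^1 = 677/63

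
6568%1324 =1272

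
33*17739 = 585387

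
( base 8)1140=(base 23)13a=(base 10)608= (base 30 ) k8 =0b1001100000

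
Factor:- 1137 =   -  3^1 * 379^1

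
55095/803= 55095/803 = 68.61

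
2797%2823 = 2797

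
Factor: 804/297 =2^2*3^( - 2) * 11^( - 1 )*67^1=268/99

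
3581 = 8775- 5194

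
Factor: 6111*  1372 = 8384292 = 2^2* 3^2*7^4*97^1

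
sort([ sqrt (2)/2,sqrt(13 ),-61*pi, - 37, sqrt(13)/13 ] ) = [-61 * pi,  -  37, sqrt(13) /13,sqrt( 2) /2, sqrt(13 ) ]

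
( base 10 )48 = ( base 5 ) 143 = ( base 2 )110000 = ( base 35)1d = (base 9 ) 53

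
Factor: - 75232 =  - 2^5*2351^1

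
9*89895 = 809055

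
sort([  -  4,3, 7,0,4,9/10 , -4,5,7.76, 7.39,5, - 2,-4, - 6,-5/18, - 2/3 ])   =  [-6, -4,-4,-4,-2, - 2/3 ,-5/18, 0,9/10,3,4, 5, 5,7,7.39,7.76 ] 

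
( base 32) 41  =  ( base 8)201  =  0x81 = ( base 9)153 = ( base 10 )129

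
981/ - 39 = -26 + 11/13= - 25.15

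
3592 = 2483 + 1109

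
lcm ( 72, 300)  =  1800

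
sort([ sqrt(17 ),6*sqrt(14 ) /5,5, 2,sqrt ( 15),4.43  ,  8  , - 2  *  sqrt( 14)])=[ -2*sqrt (14 ), 2 , sqrt( 15 ),  sqrt(17 ), 4.43, 6 * sqrt( 14)/5,5 , 8 ]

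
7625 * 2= 15250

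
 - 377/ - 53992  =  377/53992 = 0.01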